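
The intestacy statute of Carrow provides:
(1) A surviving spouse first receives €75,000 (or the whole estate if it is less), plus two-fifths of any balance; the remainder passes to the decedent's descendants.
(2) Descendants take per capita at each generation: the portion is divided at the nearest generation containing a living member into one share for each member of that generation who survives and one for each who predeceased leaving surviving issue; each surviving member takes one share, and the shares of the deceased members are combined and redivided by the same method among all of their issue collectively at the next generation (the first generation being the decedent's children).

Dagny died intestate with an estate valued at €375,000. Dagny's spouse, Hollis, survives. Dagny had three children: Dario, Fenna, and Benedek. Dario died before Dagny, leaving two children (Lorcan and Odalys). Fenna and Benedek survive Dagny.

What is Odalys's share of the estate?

Hollis first takes €75,000, leaving a balance of €300,000. Hollis then takes two-fifths of the balance (€120,000), for a total of €195,000. The remaining €180,000 passes to the descendants.
The descendants' portion (€180,000) is divided at the children's generation into 3 shares of €60,000. Fenna and Benedek each take €60,000. The remaining share for the deceased Dario (€60,000) is carried to the next generation.
That pool (€60,000) is divided at the grandchildren's generation equally among Lorcan and Odalys: €30,000 each.

Odalys receives €30,000.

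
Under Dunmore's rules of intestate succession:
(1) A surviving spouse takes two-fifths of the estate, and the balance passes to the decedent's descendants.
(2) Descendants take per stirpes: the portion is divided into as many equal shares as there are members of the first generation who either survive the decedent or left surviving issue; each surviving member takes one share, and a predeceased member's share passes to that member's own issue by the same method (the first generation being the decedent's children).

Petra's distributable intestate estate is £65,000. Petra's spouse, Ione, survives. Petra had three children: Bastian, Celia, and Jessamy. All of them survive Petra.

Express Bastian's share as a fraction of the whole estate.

Bastian receives 1/5 of the estate.

Ione takes two-fifths of £65,000 = £26,000. The remaining £39,000 passes to the descendants.
The descendants' portion (£39,000) is divided into 3 shares of £13,000: Bastian, Celia, and Jessamy each take £13,000.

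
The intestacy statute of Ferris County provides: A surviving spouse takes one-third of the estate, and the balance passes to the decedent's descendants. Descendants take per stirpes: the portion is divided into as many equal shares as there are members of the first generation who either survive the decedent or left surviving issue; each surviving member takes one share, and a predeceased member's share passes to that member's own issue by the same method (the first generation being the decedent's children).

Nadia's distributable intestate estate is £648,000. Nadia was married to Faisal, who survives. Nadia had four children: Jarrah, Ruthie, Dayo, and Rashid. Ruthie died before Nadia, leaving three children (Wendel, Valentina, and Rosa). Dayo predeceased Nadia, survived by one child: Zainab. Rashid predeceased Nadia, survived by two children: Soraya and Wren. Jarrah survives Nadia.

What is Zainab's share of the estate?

Faisal takes one-third of £648,000 = £216,000. The remaining £432,000 passes to the descendants.
The descendants' portion (£432,000) is divided into 4 shares of £108,000: Jarrah takes £108,000; Ruthie's £108,000 share passes to Ruthie's issue; Dayo's £108,000 share passes to Dayo's issue; Rashid's £108,000 share passes to Rashid's issue.
Ruthie's share (£108,000) is divided into 3 shares of £36,000: Wendel, Valentina, and Rosa each take £36,000.
Dayo's share (£108,000) passes entirely to Zainab.
Rashid's share (£108,000) is divided into 2 shares of £54,000: Soraya and Wren each take £54,000.

Zainab receives £108,000.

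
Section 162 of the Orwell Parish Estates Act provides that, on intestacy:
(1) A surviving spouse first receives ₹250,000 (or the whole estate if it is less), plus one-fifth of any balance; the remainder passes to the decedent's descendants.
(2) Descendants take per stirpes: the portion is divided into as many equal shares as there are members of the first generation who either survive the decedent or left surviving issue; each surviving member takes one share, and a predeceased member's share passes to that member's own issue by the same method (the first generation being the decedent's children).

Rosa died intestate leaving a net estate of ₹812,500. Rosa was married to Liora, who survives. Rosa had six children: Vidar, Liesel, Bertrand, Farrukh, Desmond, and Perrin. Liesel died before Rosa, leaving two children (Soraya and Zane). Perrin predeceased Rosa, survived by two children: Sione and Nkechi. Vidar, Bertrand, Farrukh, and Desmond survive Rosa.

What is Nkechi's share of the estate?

Liora first takes ₹250,000, leaving a balance of ₹562,500. Liora then takes one-fifth of the balance (₹112,500), for a total of ₹362,500. The remaining ₹450,000 passes to the descendants.
The descendants' portion (₹450,000) is divided into 6 shares of ₹75,000: Vidar, Bertrand, Farrukh, and Desmond each take ₹75,000; Liesel's ₹75,000 share passes to Liesel's issue; Perrin's ₹75,000 share passes to Perrin's issue.
Liesel's share (₹75,000) is divided into 2 shares of ₹37,500: Soraya and Zane each take ₹37,500.
Perrin's share (₹75,000) is divided into 2 shares of ₹37,500: Sione and Nkechi each take ₹37,500.

Nkechi receives ₹37,500.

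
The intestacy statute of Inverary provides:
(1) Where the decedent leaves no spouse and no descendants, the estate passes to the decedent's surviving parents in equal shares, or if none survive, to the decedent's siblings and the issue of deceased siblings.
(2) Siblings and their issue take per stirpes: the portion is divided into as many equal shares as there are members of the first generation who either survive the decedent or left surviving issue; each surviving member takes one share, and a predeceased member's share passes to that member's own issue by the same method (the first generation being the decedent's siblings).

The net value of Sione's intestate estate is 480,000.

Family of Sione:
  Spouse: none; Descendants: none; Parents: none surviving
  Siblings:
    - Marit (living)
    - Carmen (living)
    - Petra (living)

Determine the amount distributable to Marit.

The entire 480,000 passes to the siblings and their issue.
That amount (480,000) is divided into 3 shares of 160,000: Marit, Carmen, and Petra each take 160,000.

Marit receives 160,000.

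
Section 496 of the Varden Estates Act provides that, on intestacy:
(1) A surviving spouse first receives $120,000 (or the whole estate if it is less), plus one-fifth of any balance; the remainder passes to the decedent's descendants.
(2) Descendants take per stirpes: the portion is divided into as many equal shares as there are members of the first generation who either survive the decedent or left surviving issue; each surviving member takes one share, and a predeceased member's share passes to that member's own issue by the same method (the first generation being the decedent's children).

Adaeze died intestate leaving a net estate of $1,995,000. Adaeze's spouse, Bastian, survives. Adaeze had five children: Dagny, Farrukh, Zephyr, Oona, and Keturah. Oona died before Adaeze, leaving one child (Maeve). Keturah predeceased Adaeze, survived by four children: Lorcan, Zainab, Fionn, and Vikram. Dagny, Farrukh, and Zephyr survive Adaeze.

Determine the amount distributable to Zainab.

Zainab receives $75,000.

Bastian first takes $120,000, leaving a balance of $1,875,000. Bastian then takes one-fifth of the balance ($375,000), for a total of $495,000. The remaining $1,500,000 passes to the descendants.
The descendants' portion ($1,500,000) is divided into 5 shares of $300,000: Dagny, Farrukh, and Zephyr each take $300,000; Oona's $300,000 share passes to Oona's issue; Keturah's $300,000 share passes to Keturah's issue.
Oona's share ($300,000) passes entirely to Maeve.
Keturah's share ($300,000) is divided into 4 shares of $75,000: Lorcan, Zainab, Fionn, and Vikram each take $75,000.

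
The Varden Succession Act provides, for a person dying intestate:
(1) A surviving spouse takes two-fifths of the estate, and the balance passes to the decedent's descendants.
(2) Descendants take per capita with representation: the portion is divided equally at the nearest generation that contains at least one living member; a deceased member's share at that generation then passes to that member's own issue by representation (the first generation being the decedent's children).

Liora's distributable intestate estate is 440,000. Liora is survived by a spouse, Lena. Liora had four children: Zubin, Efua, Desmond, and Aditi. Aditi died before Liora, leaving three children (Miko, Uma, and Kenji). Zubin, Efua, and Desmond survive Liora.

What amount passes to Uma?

Uma receives 22,000.

Lena takes two-fifths of 440,000 = 176,000. The remaining 264,000 passes to the descendants.
The descendants' portion (264,000) is divided into 4 shares of 66,000: Zubin, Efua, and Desmond each take 66,000; Aditi's 66,000 share passes to Aditi's issue.
Aditi's share (66,000) is divided into 3 shares of 22,000: Miko, Uma, and Kenji each take 22,000.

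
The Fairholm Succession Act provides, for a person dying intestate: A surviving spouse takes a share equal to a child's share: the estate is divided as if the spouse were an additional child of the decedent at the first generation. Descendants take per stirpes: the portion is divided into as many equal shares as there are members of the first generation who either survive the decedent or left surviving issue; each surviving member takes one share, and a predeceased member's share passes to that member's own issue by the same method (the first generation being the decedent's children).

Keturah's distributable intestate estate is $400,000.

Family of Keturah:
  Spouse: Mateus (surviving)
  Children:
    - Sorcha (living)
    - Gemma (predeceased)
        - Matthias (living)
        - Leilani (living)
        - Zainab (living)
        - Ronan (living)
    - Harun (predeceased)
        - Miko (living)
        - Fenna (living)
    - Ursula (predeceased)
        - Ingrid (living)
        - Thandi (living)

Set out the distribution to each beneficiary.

Mateus: $80,000; Sorcha: $80,000; Matthias: $20,000; Leilani: $20,000; Zainab: $20,000; Ronan: $20,000; Miko: $40,000; Fenna: $40,000; Ingrid: $40,000; Thandi: $40,000

The spouse counts as an additional share at the children's level, so there are 5 primary shares of $80,000. Mateus takes one such share ($80,000).
The children's combined portion ($320,000) is divided into 4 shares of $80,000: Sorcha takes $80,000; Gemma's $80,000 share passes to Gemma's issue; Harun's $80,000 share passes to Harun's issue; Ursula's $80,000 share passes to Ursula's issue.
Gemma's share ($80,000) is divided into 4 shares of $20,000: Matthias, Leilani, Zainab, and Ronan each take $20,000.
Harun's share ($80,000) is divided into 2 shares of $40,000: Miko and Fenna each take $40,000.
Ursula's share ($80,000) is divided into 2 shares of $40,000: Ingrid and Thandi each take $40,000.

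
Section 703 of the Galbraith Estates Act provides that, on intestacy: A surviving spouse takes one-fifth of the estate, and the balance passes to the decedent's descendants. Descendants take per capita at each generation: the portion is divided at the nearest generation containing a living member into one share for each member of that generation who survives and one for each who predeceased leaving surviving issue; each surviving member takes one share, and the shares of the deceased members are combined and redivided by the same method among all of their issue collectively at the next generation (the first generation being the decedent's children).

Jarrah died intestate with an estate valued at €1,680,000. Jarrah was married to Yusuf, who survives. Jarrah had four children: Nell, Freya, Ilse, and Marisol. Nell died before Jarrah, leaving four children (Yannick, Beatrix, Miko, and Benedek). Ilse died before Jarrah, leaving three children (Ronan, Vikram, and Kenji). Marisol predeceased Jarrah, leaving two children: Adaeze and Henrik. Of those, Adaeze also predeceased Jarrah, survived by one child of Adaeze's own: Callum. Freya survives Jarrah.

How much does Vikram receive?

Yusuf takes one-fifth of €1,680,000 = €336,000. The remaining €1,344,000 passes to the descendants.
The descendants' portion (€1,344,000) is divided at the children's generation into 4 shares of €336,000. Freya takes €336,000. The 3 shares of the deceased (Nell, Ilse, and Marisol) are combined into a pool of €1,008,000.
That pool (€1,008,000) is divided at the grandchildren's generation into 9 shares of €112,000. Yannick, Beatrix, Miko, Benedek, Ronan, Vikram, Kenji, and Henrik each take €112,000. The remaining share for the deceased Adaeze (€112,000) is carried to the next generation.
That pool (€112,000) passes entirely to Callum, the sole taker at the great-grandchildren's generation.

Vikram receives €112,000.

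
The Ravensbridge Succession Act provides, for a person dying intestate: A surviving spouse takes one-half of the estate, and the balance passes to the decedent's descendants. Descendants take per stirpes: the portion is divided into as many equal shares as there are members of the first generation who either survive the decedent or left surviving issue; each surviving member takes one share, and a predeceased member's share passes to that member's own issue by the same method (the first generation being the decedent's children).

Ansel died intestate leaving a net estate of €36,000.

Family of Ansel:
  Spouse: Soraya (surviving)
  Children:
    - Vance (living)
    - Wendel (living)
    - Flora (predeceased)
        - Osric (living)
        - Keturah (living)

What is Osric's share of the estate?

Soraya takes one-half of €36,000 = €18,000. The remaining €18,000 passes to the descendants.
The descendants' portion (€18,000) is divided into 3 shares of €6,000: Vance and Wendel each take €6,000; Flora's €6,000 share passes to Flora's issue.
Flora's share (€6,000) is divided into 2 shares of €3,000: Osric and Keturah each take €3,000.

Osric receives €3,000.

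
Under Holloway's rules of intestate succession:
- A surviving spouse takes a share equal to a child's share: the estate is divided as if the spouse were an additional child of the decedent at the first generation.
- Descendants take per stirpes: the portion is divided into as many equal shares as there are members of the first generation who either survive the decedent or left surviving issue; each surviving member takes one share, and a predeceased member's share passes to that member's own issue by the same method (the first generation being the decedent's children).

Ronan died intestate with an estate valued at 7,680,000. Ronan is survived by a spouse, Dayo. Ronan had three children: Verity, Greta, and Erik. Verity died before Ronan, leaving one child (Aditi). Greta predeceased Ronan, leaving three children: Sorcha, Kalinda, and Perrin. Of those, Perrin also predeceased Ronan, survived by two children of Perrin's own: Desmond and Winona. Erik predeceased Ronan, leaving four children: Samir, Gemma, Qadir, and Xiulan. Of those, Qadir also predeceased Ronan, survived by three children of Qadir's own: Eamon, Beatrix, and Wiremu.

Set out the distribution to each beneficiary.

The spouse counts as an additional share at the children's level, so there are 4 primary shares of 1,920,000. Dayo takes one such share (1,920,000).
The children's combined portion (5,760,000) is divided into 3 shares of 1,920,000: Verity's 1,920,000 share passes to Verity's issue; Greta's 1,920,000 share passes to Greta's issue; Erik's 1,920,000 share passes to Erik's issue.
Verity's share (1,920,000) passes entirely to Aditi.
Greta's share (1,920,000) is divided into 3 shares of 640,000: Sorcha and Kalinda each take 640,000; Perrin's 640,000 share passes to Perrin's issue.
Perrin's share (640,000) is divided into 2 shares of 320,000: Desmond and Winona each take 320,000.
Erik's share (1,920,000) is divided into 4 shares of 480,000: Samir, Gemma, and Xiulan each take 480,000; Qadir's 480,000 share passes to Qadir's issue.
Qadir's share (480,000) is divided into 3 shares of 160,000: Eamon, Beatrix, and Wiremu each take 160,000.

Dayo: 1,920,000; Aditi: 1,920,000; Sorcha: 640,000; Kalinda: 640,000; Desmond: 320,000; Winona: 320,000; Samir: 480,000; Gemma: 480,000; Eamon: 160,000; Beatrix: 160,000; Wiremu: 160,000; Xiulan: 480,000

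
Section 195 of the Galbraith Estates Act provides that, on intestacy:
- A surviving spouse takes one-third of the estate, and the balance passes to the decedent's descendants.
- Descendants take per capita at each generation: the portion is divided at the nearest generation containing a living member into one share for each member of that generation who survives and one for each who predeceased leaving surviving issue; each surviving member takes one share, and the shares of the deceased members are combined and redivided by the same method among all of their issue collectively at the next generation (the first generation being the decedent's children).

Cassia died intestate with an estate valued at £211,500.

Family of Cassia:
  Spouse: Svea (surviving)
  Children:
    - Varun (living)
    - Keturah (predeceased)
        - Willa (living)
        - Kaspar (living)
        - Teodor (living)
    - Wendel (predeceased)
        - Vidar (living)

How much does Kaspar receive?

Kaspar receives £23,500.

Svea takes one-third of £211,500 = £70,500. The remaining £141,000 passes to the descendants.
The descendants' portion (£141,000) is divided at the children's generation into 3 shares of £47,000. Varun takes £47,000. The 2 shares of the deceased (Keturah and Wendel) are combined into a pool of £94,000.
That pool (£94,000) is divided at the grandchildren's generation equally among Willa, Kaspar, Teodor, and Vidar: £23,500 each.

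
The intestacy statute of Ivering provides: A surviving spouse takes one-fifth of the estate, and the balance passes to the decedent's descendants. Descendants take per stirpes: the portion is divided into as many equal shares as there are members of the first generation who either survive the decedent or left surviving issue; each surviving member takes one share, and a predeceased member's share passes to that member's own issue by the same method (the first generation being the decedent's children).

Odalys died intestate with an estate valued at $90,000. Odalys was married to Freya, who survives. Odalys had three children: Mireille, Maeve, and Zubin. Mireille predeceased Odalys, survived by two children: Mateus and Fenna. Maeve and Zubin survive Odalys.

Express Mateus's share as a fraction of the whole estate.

Freya takes one-fifth of $90,000 = $18,000. The remaining $72,000 passes to the descendants.
The descendants' portion ($72,000) is divided into 3 shares of $24,000: Maeve and Zubin each take $24,000; Mireille's $24,000 share passes to Mireille's issue.
Mireille's share ($24,000) is divided into 2 shares of $12,000: Mateus and Fenna each take $12,000.

Mateus receives 2/15 of the estate.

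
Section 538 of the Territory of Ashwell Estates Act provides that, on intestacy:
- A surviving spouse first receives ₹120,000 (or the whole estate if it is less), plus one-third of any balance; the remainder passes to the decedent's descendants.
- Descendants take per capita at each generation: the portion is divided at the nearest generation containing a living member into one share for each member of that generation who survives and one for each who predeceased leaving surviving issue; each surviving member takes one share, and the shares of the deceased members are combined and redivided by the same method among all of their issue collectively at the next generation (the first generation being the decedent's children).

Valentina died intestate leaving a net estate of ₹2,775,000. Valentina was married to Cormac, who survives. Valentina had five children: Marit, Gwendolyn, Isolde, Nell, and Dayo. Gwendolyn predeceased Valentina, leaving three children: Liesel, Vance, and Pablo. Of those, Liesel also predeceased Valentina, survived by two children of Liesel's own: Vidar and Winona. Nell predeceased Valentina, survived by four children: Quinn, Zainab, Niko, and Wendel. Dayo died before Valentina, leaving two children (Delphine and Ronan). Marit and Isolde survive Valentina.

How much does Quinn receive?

Quinn receives ₹118,000.

Cormac first takes ₹120,000, leaving a balance of ₹2,655,000. Cormac then takes one-third of the balance (₹885,000), for a total of ₹1,005,000. The remaining ₹1,770,000 passes to the descendants.
The descendants' portion (₹1,770,000) is divided at the children's generation into 5 shares of ₹354,000. Marit and Isolde each take ₹354,000. The 3 shares of the deceased (Gwendolyn, Nell, and Dayo) are combined into a pool of ₹1,062,000.
That pool (₹1,062,000) is divided at the grandchildren's generation into 9 shares of ₹118,000. Vance, Pablo, Quinn, Zainab, Niko, Wendel, Delphine, and Ronan each take ₹118,000. The remaining share for the deceased Liesel (₹118,000) is carried to the next generation.
That pool (₹118,000) is divided at the great-grandchildren's generation equally among Vidar and Winona: ₹59,000 each.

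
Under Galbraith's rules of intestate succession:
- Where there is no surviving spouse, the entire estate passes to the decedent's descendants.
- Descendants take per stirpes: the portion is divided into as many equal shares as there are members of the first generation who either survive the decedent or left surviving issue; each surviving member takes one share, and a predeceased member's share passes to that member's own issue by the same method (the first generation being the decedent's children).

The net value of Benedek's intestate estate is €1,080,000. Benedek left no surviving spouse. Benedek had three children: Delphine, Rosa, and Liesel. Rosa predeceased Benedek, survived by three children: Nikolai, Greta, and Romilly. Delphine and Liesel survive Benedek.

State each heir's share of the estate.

Delphine: €360,000; Nikolai: €120,000; Greta: €120,000; Romilly: €120,000; Liesel: €360,000

The entire €1,080,000 passes to the descendants.
That amount (€1,080,000) is divided into 3 shares of €360,000: Delphine and Liesel each take €360,000; Rosa's €360,000 share passes to Rosa's issue.
Rosa's share (€360,000) is divided into 3 shares of €120,000: Nikolai, Greta, and Romilly each take €120,000.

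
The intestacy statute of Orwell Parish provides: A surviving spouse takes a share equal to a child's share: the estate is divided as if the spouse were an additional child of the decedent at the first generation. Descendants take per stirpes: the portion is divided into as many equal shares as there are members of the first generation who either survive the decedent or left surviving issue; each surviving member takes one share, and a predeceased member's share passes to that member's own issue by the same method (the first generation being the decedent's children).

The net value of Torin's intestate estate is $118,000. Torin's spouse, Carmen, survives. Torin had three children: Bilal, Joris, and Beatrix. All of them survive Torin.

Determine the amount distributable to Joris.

The spouse counts as an additional share at the children's level, so there are 4 primary shares of $29,500. Carmen takes one such share ($29,500).
The children's combined portion ($88,500) is divided into 3 shares of $29,500: Bilal, Joris, and Beatrix each take $29,500.

Joris receives $29,500.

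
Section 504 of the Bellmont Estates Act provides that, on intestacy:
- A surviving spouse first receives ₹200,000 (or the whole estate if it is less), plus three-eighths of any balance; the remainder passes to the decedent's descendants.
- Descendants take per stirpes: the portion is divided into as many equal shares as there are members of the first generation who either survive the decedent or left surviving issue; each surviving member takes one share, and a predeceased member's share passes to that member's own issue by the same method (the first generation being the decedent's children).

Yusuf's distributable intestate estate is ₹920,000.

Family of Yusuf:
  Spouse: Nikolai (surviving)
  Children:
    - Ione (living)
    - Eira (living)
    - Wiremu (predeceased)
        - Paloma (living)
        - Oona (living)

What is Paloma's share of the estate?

Paloma receives ₹75,000.

Nikolai first takes ₹200,000, leaving a balance of ₹720,000. Nikolai then takes three-eighths of the balance (₹270,000), for a total of ₹470,000. The remaining ₹450,000 passes to the descendants.
The descendants' portion (₹450,000) is divided into 3 shares of ₹150,000: Ione and Eira each take ₹150,000; Wiremu's ₹150,000 share passes to Wiremu's issue.
Wiremu's share (₹150,000) is divided into 2 shares of ₹75,000: Paloma and Oona each take ₹75,000.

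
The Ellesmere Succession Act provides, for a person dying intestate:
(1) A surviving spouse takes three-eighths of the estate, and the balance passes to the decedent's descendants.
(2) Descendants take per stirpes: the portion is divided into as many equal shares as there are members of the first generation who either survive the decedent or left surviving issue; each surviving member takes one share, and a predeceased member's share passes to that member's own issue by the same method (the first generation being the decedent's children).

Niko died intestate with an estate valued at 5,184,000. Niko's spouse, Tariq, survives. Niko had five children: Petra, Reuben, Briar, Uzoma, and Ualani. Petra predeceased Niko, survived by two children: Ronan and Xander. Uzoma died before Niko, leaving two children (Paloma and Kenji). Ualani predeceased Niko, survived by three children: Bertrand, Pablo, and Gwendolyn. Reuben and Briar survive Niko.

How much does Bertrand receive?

Tariq takes three-eighths of 5,184,000 = 1,944,000. The remaining 3,240,000 passes to the descendants.
The descendants' portion (3,240,000) is divided into 5 shares of 648,000: Reuben and Briar each take 648,000; Petra's 648,000 share passes to Petra's issue; Uzoma's 648,000 share passes to Uzoma's issue; Ualani's 648,000 share passes to Ualani's issue.
Petra's share (648,000) is divided into 2 shares of 324,000: Ronan and Xander each take 324,000.
Uzoma's share (648,000) is divided into 2 shares of 324,000: Paloma and Kenji each take 324,000.
Ualani's share (648,000) is divided into 3 shares of 216,000: Bertrand, Pablo, and Gwendolyn each take 216,000.

Bertrand receives 216,000.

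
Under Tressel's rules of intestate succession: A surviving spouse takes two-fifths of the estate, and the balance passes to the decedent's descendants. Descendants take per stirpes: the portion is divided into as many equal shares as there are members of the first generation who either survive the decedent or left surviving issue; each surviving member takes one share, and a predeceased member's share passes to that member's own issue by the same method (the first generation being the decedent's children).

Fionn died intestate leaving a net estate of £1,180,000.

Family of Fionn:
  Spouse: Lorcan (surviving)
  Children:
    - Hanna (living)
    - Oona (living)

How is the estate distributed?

Lorcan takes two-fifths of £1,180,000 = £472,000. The remaining £708,000 passes to the descendants.
The descendants' portion (£708,000) is divided into 2 shares of £354,000: Hanna and Oona each take £354,000.

Lorcan: £472,000; Hanna: £354,000; Oona: £354,000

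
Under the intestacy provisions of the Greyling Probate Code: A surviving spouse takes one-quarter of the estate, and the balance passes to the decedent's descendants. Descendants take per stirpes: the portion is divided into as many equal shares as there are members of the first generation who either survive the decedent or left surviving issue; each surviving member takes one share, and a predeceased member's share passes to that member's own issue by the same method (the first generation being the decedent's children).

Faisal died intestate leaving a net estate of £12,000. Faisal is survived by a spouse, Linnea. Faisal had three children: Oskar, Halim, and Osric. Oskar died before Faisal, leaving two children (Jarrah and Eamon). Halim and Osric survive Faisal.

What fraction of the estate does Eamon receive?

Eamon receives 1/8 of the estate.

Linnea takes one-quarter of £12,000 = £3,000. The remaining £9,000 passes to the descendants.
The descendants' portion (£9,000) is divided into 3 shares of £3,000: Halim and Osric each take £3,000; Oskar's £3,000 share passes to Oskar's issue.
Oskar's share (£3,000) is divided into 2 shares of £1,500: Jarrah and Eamon each take £1,500.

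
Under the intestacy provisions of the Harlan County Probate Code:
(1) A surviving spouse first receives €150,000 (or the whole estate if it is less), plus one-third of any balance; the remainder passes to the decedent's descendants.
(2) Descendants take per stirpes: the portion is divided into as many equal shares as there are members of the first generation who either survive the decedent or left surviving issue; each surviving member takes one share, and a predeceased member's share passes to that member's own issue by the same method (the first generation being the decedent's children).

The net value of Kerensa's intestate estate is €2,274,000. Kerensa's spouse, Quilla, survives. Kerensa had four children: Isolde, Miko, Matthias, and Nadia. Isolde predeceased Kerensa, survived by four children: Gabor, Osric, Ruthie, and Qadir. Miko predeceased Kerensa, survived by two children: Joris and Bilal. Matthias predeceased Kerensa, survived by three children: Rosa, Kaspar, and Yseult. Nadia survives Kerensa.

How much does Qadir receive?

Qadir receives €88,500.

Quilla first takes €150,000, leaving a balance of €2,124,000. Quilla then takes one-third of the balance (€708,000), for a total of €858,000. The remaining €1,416,000 passes to the descendants.
The descendants' portion (€1,416,000) is divided into 4 shares of €354,000: Nadia takes €354,000; Isolde's €354,000 share passes to Isolde's issue; Miko's €354,000 share passes to Miko's issue; Matthias's €354,000 share passes to Matthias's issue.
Isolde's share (€354,000) is divided into 4 shares of €88,500: Gabor, Osric, Ruthie, and Qadir each take €88,500.
Miko's share (€354,000) is divided into 2 shares of €177,000: Joris and Bilal each take €177,000.
Matthias's share (€354,000) is divided into 3 shares of €118,000: Rosa, Kaspar, and Yseult each take €118,000.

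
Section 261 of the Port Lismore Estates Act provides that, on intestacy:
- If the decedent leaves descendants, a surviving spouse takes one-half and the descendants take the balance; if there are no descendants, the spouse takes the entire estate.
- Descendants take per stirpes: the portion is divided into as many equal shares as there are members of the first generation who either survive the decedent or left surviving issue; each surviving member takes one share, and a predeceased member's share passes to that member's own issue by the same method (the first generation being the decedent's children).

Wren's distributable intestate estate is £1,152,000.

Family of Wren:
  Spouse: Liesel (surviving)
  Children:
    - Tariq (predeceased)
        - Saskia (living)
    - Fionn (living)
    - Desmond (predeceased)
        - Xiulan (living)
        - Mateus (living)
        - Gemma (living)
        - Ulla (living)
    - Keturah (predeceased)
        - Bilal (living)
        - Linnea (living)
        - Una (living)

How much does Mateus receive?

Liesel takes one-half of £1,152,000 = £576,000. The remaining £576,000 passes to the descendants.
The descendants' portion (£576,000) is divided into 4 shares of £144,000: Fionn takes £144,000; Tariq's £144,000 share passes to Tariq's issue; Desmond's £144,000 share passes to Desmond's issue; Keturah's £144,000 share passes to Keturah's issue.
Tariq's share (£144,000) passes entirely to Saskia.
Desmond's share (£144,000) is divided into 4 shares of £36,000: Xiulan, Mateus, Gemma, and Ulla each take £36,000.
Keturah's share (£144,000) is divided into 3 shares of £48,000: Bilal, Linnea, and Una each take £48,000.

Mateus receives £36,000.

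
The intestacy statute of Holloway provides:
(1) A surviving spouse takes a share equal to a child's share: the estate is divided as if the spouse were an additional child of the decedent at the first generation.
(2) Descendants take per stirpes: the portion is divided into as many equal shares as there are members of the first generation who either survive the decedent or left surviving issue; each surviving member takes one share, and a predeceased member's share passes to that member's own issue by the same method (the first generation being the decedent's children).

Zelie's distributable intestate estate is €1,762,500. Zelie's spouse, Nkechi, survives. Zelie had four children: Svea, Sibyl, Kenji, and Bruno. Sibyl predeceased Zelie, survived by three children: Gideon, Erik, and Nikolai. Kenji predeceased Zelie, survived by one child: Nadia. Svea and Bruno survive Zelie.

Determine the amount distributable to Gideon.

Gideon receives €117,500.

The spouse counts as an additional share at the children's level, so there are 5 primary shares of €352,500. Nkechi takes one such share (€352,500).
The children's combined portion (€1,410,000) is divided into 4 shares of €352,500: Svea and Bruno each take €352,500; Sibyl's €352,500 share passes to Sibyl's issue; Kenji's €352,500 share passes to Kenji's issue.
Sibyl's share (€352,500) is divided into 3 shares of €117,500: Gideon, Erik, and Nikolai each take €117,500.
Kenji's share (€352,500) passes entirely to Nadia.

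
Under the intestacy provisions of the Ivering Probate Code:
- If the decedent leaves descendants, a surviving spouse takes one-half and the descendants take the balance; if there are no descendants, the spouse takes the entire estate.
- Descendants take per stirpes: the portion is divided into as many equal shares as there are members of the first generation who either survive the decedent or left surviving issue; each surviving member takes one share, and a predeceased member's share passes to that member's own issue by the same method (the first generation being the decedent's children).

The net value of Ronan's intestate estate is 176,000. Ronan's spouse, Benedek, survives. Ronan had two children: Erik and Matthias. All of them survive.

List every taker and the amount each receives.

Benedek takes one-half of 176,000 = 88,000. The remaining 88,000 passes to the descendants.
The descendants' portion (88,000) is divided into 2 shares of 44,000: Erik and Matthias each take 44,000.

Benedek: 88,000; Erik: 44,000; Matthias: 44,000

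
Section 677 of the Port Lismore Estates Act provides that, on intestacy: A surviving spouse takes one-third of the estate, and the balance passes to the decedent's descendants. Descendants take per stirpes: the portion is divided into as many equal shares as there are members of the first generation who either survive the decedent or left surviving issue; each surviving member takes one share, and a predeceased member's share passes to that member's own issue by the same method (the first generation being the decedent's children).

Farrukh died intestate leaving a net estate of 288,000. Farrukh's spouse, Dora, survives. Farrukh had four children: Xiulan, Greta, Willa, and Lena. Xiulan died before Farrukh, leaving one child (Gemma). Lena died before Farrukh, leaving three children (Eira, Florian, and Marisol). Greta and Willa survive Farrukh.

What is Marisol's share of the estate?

Marisol receives 16,000.

Dora takes one-third of 288,000 = 96,000. The remaining 192,000 passes to the descendants.
The descendants' portion (192,000) is divided into 4 shares of 48,000: Greta and Willa each take 48,000; Xiulan's 48,000 share passes to Xiulan's issue; Lena's 48,000 share passes to Lena's issue.
Xiulan's share (48,000) passes entirely to Gemma.
Lena's share (48,000) is divided into 3 shares of 16,000: Eira, Florian, and Marisol each take 16,000.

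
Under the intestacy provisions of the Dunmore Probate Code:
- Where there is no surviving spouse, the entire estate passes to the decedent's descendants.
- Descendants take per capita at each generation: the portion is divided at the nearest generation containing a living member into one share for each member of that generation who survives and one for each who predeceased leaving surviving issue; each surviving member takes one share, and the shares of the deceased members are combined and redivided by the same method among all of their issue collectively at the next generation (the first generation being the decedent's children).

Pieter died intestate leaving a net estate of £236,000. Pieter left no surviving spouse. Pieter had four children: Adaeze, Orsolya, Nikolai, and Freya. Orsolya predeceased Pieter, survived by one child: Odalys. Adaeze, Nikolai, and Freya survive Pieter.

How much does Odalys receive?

Odalys receives £59,000.

The entire £236,000 passes to the descendants.
That amount (£236,000) is divided at the children's generation into 4 shares of £59,000. Adaeze, Nikolai, and Freya each take £59,000. The remaining share for the deceased Orsolya (£59,000) is carried to the next generation.
That pool (£59,000) passes entirely to Odalys, the sole taker at the grandchildren's generation.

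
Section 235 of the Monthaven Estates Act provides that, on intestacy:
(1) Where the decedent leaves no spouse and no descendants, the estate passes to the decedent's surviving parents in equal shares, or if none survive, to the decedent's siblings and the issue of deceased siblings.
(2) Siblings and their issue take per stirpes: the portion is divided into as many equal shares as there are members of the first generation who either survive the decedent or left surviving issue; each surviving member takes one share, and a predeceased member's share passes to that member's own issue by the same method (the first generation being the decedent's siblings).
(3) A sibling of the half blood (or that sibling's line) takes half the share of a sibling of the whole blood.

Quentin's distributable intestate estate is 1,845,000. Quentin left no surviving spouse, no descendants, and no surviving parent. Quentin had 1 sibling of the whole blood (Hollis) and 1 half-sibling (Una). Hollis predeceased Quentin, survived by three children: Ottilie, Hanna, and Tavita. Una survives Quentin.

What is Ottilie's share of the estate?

The entire 1,845,000 passes to the siblings and their issue.
Counting each half-blood sibling's line as half a unit, there are 3/2 units in 1,845,000, so one unit is 1,230,000. Whole-blood lines (Hollis) take 1,230,000 each; half-blood lines (Una) take 615,000 each.
Hollis's share (1,230,000) is divided into 3 shares of 410,000: Ottilie, Hanna, and Tavita each take 410,000.

Ottilie receives 410,000.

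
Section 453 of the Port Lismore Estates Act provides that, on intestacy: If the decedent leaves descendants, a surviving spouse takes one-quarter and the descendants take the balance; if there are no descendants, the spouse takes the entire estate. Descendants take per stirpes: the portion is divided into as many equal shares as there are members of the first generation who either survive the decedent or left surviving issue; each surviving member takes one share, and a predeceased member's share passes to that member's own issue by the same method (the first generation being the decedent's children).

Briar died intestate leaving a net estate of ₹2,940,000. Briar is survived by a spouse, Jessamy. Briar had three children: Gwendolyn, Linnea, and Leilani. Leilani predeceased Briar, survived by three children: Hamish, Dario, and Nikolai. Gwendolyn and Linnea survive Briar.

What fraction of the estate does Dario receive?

Dario receives 1/12 of the estate.

Jessamy takes one-quarter of ₹2,940,000 = ₹735,000. The remaining ₹2,205,000 passes to the descendants.
The descendants' portion (₹2,205,000) is divided into 3 shares of ₹735,000: Gwendolyn and Linnea each take ₹735,000; Leilani's ₹735,000 share passes to Leilani's issue.
Leilani's share (₹735,000) is divided into 3 shares of ₹245,000: Hamish, Dario, and Nikolai each take ₹245,000.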